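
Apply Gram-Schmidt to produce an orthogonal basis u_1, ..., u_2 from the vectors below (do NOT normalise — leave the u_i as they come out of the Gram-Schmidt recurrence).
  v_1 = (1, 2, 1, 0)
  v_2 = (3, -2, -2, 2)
Orthogonal basis:
  u_1 = (1, 2, 1, 0)
  u_2 = (7/2, -1, -3/2, 2)

Apply the Gram-Schmidt recurrence
  u_1 = v_1
  u_i = v_i − Σ_{j<i} ((v_i · u_j) / (u_j · u_j)) · u_j.

Step by step this gives:
  u_1 = (1, 2, 1, 0)
  u_2 = (7/2, -1, -3/2, 2)

Orthogonality check:
  u_2 · u_1 = 0 (should be 0)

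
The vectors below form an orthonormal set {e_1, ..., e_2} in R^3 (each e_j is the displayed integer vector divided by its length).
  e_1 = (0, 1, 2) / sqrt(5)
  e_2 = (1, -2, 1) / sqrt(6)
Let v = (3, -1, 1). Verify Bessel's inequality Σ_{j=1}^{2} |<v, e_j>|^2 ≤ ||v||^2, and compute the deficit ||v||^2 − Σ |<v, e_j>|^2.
Σ |<v, e_j>|^2 = 31/5; ||v||^2 = 11; deficit = 24/5

Write each e_j = u_j / sqrt(<u_j, u_j>) where u_j is the displayed integer vector. Then <v, e_j> = <v, u_j> / sqrt(<u_j, u_j>), so |<v, e_j>|^2 = <v, u_j>^2 / <u_j, u_j>.
Coefficients: <v, e_1> = 1/sqrt(5), <v, e_2> = 6/sqrt(6).
Square and sum: Σ |<v, e_j>|^2 = 31/5.
Compute ||v||^2 = v·v = 11.
Deficit = 11 − 31/5 = 24/5 ≥ 0, confirming Bessel's inequality. (The deficit equals ||v − Σ <v,e_j> e_j||^2, the squared distance from v to span{e_j}.)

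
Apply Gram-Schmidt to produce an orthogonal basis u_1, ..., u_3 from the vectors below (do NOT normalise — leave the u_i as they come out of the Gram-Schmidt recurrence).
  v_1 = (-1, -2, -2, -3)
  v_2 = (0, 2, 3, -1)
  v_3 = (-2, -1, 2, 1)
Orthogonal basis:
  u_1 = (-1, -2, -2, -3)
  u_2 = (-7/18, 11/9, 20/9, -13/6)
  u_3 = (-61/29, -311/203, 265/203, 173/203)

Apply the Gram-Schmidt recurrence
  u_1 = v_1
  u_i = v_i − Σ_{j<i} ((v_i · u_j) / (u_j · u_j)) · u_j.

Step by step this gives:
  u_1 = (-1, -2, -2, -3)
  u_2 = (-7/18, 11/9, 20/9, -13/6)
  u_3 = (-61/29, -311/203, 265/203, 173/203)

Orthogonality check:
  u_2 · u_1 = 0 (should be 0)
  u_3 · u_1 = 0 (should be 0)
  u_3 · u_2 = 0 (should be 0)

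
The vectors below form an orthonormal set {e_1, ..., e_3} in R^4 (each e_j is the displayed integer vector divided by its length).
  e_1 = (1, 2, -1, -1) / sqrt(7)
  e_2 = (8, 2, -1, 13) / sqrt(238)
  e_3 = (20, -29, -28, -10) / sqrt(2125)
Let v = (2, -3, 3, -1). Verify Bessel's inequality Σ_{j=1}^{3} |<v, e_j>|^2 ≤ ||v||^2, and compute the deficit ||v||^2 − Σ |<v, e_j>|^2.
Σ |<v, e_j>|^2 = 827/125; ||v||^2 = 23; deficit = 2048/125

Write each e_j = u_j / sqrt(<u_j, u_j>) where u_j is the displayed integer vector. Then <v, e_j> = <v, u_j> / sqrt(<u_j, u_j>), so |<v, e_j>|^2 = <v, u_j>^2 / <u_j, u_j>.
Coefficients: <v, e_1> = -6/sqrt(7), <v, e_2> = -6/sqrt(238), <v, e_3> = 53/sqrt(2125).
Square and sum: Σ |<v, e_j>|^2 = 827/125.
Compute ||v||^2 = v·v = 23.
Deficit = 23 − 827/125 = 2048/125 ≥ 0, confirming Bessel's inequality. (The deficit equals ||v − Σ <v,e_j> e_j||^2, the squared distance from v to span{e_j}.)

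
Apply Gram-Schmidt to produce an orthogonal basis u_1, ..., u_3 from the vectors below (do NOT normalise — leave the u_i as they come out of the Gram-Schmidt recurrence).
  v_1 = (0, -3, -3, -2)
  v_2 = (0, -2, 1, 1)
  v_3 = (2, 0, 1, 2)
Orthogonal basis:
  u_1 = (0, -3, -3, -2)
  u_2 = (0, -41/22, 25/22, 12/11)
  u_3 = (2, 11/131, -77/131, 99/131)

Apply the Gram-Schmidt recurrence
  u_1 = v_1
  u_i = v_i − Σ_{j<i} ((v_i · u_j) / (u_j · u_j)) · u_j.

Step by step this gives:
  u_1 = (0, -3, -3, -2)
  u_2 = (0, -41/22, 25/22, 12/11)
  u_3 = (2, 11/131, -77/131, 99/131)

Orthogonality check:
  u_2 · u_1 = 0 (should be 0)
  u_3 · u_1 = 0 (should be 0)
  u_3 · u_2 = 0 (should be 0)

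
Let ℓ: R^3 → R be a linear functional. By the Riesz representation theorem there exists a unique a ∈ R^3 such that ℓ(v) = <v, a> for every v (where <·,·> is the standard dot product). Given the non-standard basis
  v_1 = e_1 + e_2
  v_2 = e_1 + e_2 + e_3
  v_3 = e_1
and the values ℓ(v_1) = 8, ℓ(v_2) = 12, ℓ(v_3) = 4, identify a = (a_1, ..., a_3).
a = (4, 4, 4)

Write a = (a_1, ..., a_3) in the standard basis. For each basis vector v_i, ℓ(v_i) = <v_i, a> is a linear equation in the a_j's. Collect the n equations into a matrix system V a = ℓ, where row i of V is v_i (expressed in the standard basis). Since V is invertible (lower-triangular with 1s on the diagonal, up to permutation), solve by back-substitution:
  V =
[[1, 1, 0],
 [1, 1, 1],
 [1, 0, 0]]
  V a = (8, 12, 4)
Solving gives a = (4, 4, 4).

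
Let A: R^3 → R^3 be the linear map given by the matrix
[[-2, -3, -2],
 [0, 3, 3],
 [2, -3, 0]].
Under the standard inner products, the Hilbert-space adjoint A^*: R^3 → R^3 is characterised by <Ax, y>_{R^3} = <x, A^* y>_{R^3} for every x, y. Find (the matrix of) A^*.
A^* = A^T =
[[-2, 0, 2],
 [-3, 3, -3],
 [-2, 3, 0]]

For real matrices with standard dot products, the defining identity <Ax, y> = <x, A^* y> gives (Ax)^T y = x^T (A^*) y, i.e. x^T A^T y = x^T (A^*) y. Since this holds for all x, y, we must have A^* = A^T. Therefore
A^* =
[[-2, 0, 2],
 [-3, 3, -3],
 [-2, 3, 0]].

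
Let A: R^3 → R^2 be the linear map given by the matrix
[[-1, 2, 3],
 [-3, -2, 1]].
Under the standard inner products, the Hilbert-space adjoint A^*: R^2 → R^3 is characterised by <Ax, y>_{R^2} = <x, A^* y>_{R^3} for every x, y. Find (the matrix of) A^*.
A^* = A^T =
[[-1, -3],
 [2, -2],
 [3, 1]]

For real matrices with standard dot products, the defining identity <Ax, y> = <x, A^* y> gives (Ax)^T y = x^T (A^*) y, i.e. x^T A^T y = x^T (A^*) y. Since this holds for all x, y, we must have A^* = A^T. Therefore
A^* =
[[-1, -3],
 [2, -2],
 [3, 1]].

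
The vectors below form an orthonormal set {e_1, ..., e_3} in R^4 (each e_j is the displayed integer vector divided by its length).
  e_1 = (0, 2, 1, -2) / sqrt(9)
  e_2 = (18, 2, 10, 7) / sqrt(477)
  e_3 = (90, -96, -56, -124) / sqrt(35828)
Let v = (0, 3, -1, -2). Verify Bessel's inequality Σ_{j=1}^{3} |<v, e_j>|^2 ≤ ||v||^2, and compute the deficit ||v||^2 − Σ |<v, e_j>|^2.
Σ |<v, e_j>|^2 = 1637/169; ||v||^2 = 14; deficit = 729/169

Write each e_j = u_j / sqrt(<u_j, u_j>) where u_j is the displayed integer vector. Then <v, e_j> = <v, u_j> / sqrt(<u_j, u_j>), so |<v, e_j>|^2 = <v, u_j>^2 / <u_j, u_j>.
Coefficients: <v, e_1> = 9/sqrt(9), <v, e_2> = -18/sqrt(477), <v, e_3> = 16/sqrt(35828).
Square and sum: Σ |<v, e_j>|^2 = 1637/169.
Compute ||v||^2 = v·v = 14.
Deficit = 14 − 1637/169 = 729/169 ≥ 0, confirming Bessel's inequality. (The deficit equals ||v − Σ <v,e_j> e_j||^2, the squared distance from v to span{e_j}.)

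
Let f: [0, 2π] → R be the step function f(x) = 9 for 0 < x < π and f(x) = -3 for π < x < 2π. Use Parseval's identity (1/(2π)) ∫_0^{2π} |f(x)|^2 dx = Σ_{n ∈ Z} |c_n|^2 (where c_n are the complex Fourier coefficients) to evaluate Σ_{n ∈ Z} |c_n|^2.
Σ |c_n|^2 = 45

Parseval equates the L^2 energy of f (normalised by 1/(2π)) with the ℓ^2 sum of its Fourier coefficients: (1/(2π)) ∫_0^{2π} |f|^2 = Σ |c_n|^2.
Compute the left side: (1/(2π)) [∫_0^π 9^2 dx + ∫_π^{2π} (-3)^2 dx] = (1/(2π)) · (81π + 9π) = (81 + 9)/2 = 45.
So Σ_{n ∈ Z} |c_n|^2 = 45.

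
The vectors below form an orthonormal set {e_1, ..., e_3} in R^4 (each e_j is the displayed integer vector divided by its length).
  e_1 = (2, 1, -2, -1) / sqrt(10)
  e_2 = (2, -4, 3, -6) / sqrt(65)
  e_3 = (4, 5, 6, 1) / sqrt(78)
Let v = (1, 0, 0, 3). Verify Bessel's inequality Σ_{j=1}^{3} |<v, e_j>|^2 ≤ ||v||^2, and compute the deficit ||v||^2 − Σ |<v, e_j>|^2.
Σ |<v, e_j>|^2 = 14/3; ||v||^2 = 10; deficit = 16/3

Write each e_j = u_j / sqrt(<u_j, u_j>) where u_j is the displayed integer vector. Then <v, e_j> = <v, u_j> / sqrt(<u_j, u_j>), so |<v, e_j>|^2 = <v, u_j>^2 / <u_j, u_j>.
Coefficients: <v, e_1> = -1/sqrt(10), <v, e_2> = -16/sqrt(65), <v, e_3> = 7/sqrt(78).
Square and sum: Σ |<v, e_j>|^2 = 14/3.
Compute ||v||^2 = v·v = 10.
Deficit = 10 − 14/3 = 16/3 ≥ 0, confirming Bessel's inequality. (The deficit equals ||v − Σ <v,e_j> e_j||^2, the squared distance from v to span{e_j}.)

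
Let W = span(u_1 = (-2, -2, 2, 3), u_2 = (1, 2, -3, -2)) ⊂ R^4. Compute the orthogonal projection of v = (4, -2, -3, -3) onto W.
proj_W(v) = (13/6, 5/3, -7/6, -3)

Set up U = [u_1 | ... | u_2] ∈ R^(4×2). The projector onto W = col(U) is P = U (U^T U)^(-1) U^T.
Compute U^T U =
  [21, -18]
  [-18, 18],
and U^T v = (-19, 15).
Solve U^T U · c = U^T v for the coefficients: c = (-4/3, -1/2). The projection is proj_W(v) = U c.
Check: (v - proj_W(v)) · u_1 = 0  (should be 0).
Check: (v - proj_W(v)) · u_2 = 0  (should be 0).
Result: proj_W(v) = (13/6, 5/3, -7/6, -3).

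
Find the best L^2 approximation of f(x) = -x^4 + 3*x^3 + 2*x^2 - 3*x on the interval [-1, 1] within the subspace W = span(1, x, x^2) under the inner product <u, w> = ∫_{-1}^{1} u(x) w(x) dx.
g(x) = 8*x^2/7 - 6*x/5 + 3/35

The best approximation g ∈ W is the orthogonal projection of f onto W. Writing g = a_0 + a_1 x + a_2 x^2, the coefficients solve the normal equations G · a = b where
  G_{ij} = <φ_i, φ_j> and b_i = <f, φ_i>, with φ_0 = 1, φ_1 = x, φ_2 = x^2.
G =
  [2, 0, 2/3]
  [0, 2/3, 0]
  [2/3, 0, 2/5],
b = (14/15, -4/5, 18/35).
Solving gives a_0 = 3/35, a_1 = -6/5, a_2 = 8/7, so
  g(x) = 8*x^2/7 - 6*x/5 + 3/35.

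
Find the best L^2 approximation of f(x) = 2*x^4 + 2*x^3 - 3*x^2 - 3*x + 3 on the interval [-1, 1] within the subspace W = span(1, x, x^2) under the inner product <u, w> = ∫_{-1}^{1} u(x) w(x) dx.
g(x) = -9*x^2/7 - 9*x/5 + 99/35

The best approximation g ∈ W is the orthogonal projection of f onto W. Writing g = a_0 + a_1 x + a_2 x^2, the coefficients solve the normal equations G · a = b where
  G_{ij} = <φ_i, φ_j> and b_i = <f, φ_i>, with φ_0 = 1, φ_1 = x, φ_2 = x^2.
G =
  [2, 0, 2/3]
  [0, 2/3, 0]
  [2/3, 0, 2/5],
b = (24/5, -6/5, 48/35).
Solving gives a_0 = 99/35, a_1 = -9/5, a_2 = -9/7, so
  g(x) = -9*x^2/7 - 9*x/5 + 99/35.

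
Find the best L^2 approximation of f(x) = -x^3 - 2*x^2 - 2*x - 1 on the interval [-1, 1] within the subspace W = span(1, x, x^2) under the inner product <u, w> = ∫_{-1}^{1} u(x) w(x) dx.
g(x) = -2*x^2 - 13*x/5 - 1

The best approximation g ∈ W is the orthogonal projection of f onto W. Writing g = a_0 + a_1 x + a_2 x^2, the coefficients solve the normal equations G · a = b where
  G_{ij} = <φ_i, φ_j> and b_i = <f, φ_i>, with φ_0 = 1, φ_1 = x, φ_2 = x^2.
G =
  [2, 0, 2/3]
  [0, 2/3, 0]
  [2/3, 0, 2/5],
b = (-10/3, -26/15, -22/15).
Solving gives a_0 = -1, a_1 = -13/5, a_2 = -2, so
  g(x) = -2*x^2 - 13*x/5 - 1.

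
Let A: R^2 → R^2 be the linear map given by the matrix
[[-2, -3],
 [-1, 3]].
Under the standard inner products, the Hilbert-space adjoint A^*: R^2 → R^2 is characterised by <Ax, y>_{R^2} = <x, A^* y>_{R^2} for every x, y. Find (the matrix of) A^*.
A^* = A^T =
[[-2, -1],
 [-3, 3]]

For real matrices with standard dot products, the defining identity <Ax, y> = <x, A^* y> gives (Ax)^T y = x^T (A^*) y, i.e. x^T A^T y = x^T (A^*) y. Since this holds for all x, y, we must have A^* = A^T. Therefore
A^* =
[[-2, -1],
 [-3, 3]].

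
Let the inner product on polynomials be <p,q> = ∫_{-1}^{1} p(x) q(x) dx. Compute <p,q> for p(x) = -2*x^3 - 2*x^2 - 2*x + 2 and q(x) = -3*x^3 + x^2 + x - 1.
<p,q> = -16/105

Expand the product: p(x)·q(x) = 6*x^6 + 4*x^5 + 2*x^4 - 8*x^3 + 2*x^2 + 4*x - 2.
∫_{-1}^{1} of each monomial x^k gives [2/(k+1) if k even, 0 if k odd]. Integrating term-by-term (or equivalently evaluating the antiderivative F(x) = 6*x^7/7 + 2*x^6/3 + 2*x^5/5 - 2*x^4 + 2*x^3/3 + 2*x^2 - 2*x at the endpoints):
  F(1) − F(−1) = 62/105 − (26/35) = -16/105.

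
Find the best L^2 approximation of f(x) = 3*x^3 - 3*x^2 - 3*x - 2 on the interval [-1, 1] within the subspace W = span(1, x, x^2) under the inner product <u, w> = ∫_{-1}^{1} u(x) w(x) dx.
g(x) = -3*x^2 - 6*x/5 - 2

The best approximation g ∈ W is the orthogonal projection of f onto W. Writing g = a_0 + a_1 x + a_2 x^2, the coefficients solve the normal equations G · a = b where
  G_{ij} = <φ_i, φ_j> and b_i = <f, φ_i>, with φ_0 = 1, φ_1 = x, φ_2 = x^2.
G =
  [2, 0, 2/3]
  [0, 2/3, 0]
  [2/3, 0, 2/5],
b = (-6, -4/5, -38/15).
Solving gives a_0 = -2, a_1 = -6/5, a_2 = -3, so
  g(x) = -3*x^2 - 6*x/5 - 2.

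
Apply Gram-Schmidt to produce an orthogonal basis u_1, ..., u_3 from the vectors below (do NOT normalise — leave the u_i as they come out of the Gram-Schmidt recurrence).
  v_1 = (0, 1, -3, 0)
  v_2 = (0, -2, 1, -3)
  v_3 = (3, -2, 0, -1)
Orthogonal basis:
  u_1 = (0, 1, -3, 0)
  u_2 = (0, -3/2, -1/2, -3)
  u_3 = (3, -117/115, -39/115, 13/23)

Apply the Gram-Schmidt recurrence
  u_1 = v_1
  u_i = v_i − Σ_{j<i} ((v_i · u_j) / (u_j · u_j)) · u_j.

Step by step this gives:
  u_1 = (0, 1, -3, 0)
  u_2 = (0, -3/2, -1/2, -3)
  u_3 = (3, -117/115, -39/115, 13/23)

Orthogonality check:
  u_2 · u_1 = 0 (should be 0)
  u_3 · u_1 = 0 (should be 0)
  u_3 · u_2 = 0 (should be 0)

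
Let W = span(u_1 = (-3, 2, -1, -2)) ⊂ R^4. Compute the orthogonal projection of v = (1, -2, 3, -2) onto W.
proj_W(v) = (1, -2/3, 1/3, 2/3)

Set up U = [u_1 | ... | u_1] ∈ R^(4×1). The projector onto W = col(U) is P = U (U^T U)^(-1) U^T.
Compute U^T U =
  [18],
and U^T v = (-6).
Solve U^T U · c = U^T v for the coefficients: c = (-1/3). The projection is proj_W(v) = U c.
Check: (v - proj_W(v)) · u_1 = 0  (should be 0).
Result: proj_W(v) = (1, -2/3, 1/3, 2/3).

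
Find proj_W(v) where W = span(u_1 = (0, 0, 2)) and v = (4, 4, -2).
proj_W(v) = (0, 0, -2)

Set up U = [u_1 | ... | u_1] ∈ R^(3×1). The projector onto W = col(U) is P = U (U^T U)^(-1) U^T.
Compute U^T U =
  [4],
and U^T v = (-4).
Solve U^T U · c = U^T v for the coefficients: c = (-1). The projection is proj_W(v) = U c.
Check: (v - proj_W(v)) · u_1 = 0  (should be 0).
Result: proj_W(v) = (0, 0, -2).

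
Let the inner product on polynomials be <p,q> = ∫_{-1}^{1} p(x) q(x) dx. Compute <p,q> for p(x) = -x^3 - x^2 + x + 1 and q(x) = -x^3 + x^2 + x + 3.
<p,q> = 464/105

Expand the product: p(x)·q(x) = x^6 - 3*x^4 - 4*x^3 - x^2 + 4*x + 3.
∫_{-1}^{1} of each monomial x^k gives [2/(k+1) if k even, 0 if k odd]. Integrating term-by-term (or equivalently evaluating the antiderivative F(x) = x^7/7 - 3*x^5/5 - x^4 - x^3/3 + 2*x^2 + 3*x at the endpoints):
  F(1) − F(−1) = 337/105 − (-127/105) = 464/105.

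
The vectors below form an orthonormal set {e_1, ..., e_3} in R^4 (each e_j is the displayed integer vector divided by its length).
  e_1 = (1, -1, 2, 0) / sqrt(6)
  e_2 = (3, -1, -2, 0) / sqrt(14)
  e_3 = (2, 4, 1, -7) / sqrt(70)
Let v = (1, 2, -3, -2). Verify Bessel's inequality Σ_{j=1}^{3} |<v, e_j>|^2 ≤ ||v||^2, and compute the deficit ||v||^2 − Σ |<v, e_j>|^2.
Σ |<v, e_j>|^2 = 539/30; ||v||^2 = 18; deficit = 1/30

Write each e_j = u_j / sqrt(<u_j, u_j>) where u_j is the displayed integer vector. Then <v, e_j> = <v, u_j> / sqrt(<u_j, u_j>), so |<v, e_j>|^2 = <v, u_j>^2 / <u_j, u_j>.
Coefficients: <v, e_1> = -7/sqrt(6), <v, e_2> = 7/sqrt(14), <v, e_3> = 21/sqrt(70).
Square and sum: Σ |<v, e_j>|^2 = 539/30.
Compute ||v||^2 = v·v = 18.
Deficit = 18 − 539/30 = 1/30 ≥ 0, confirming Bessel's inequality. (The deficit equals ||v − Σ <v,e_j> e_j||^2, the squared distance from v to span{e_j}.)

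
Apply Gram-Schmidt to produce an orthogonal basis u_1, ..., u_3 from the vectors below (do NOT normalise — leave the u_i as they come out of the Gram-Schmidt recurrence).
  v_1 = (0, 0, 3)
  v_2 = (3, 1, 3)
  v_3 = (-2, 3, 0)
Orthogonal basis:
  u_1 = (0, 0, 3)
  u_2 = (3, 1, 0)
  u_3 = (-11/10, 33/10, 0)

Apply the Gram-Schmidt recurrence
  u_1 = v_1
  u_i = v_i − Σ_{j<i} ((v_i · u_j) / (u_j · u_j)) · u_j.

Step by step this gives:
  u_1 = (0, 0, 3)
  u_2 = (3, 1, 0)
  u_3 = (-11/10, 33/10, 0)

Orthogonality check:
  u_2 · u_1 = 0 (should be 0)
  u_3 · u_1 = 0 (should be 0)
  u_3 · u_2 = 0 (should be 0)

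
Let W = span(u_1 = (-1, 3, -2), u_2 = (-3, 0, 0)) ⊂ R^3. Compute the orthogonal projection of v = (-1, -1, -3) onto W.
proj_W(v) = (-1, 9/13, -6/13)

Set up U = [u_1 | ... | u_2] ∈ R^(3×2). The projector onto W = col(U) is P = U (U^T U)^(-1) U^T.
Compute U^T U =
  [14, 3]
  [3, 9],
and U^T v = (4, 3).
Solve U^T U · c = U^T v for the coefficients: c = (3/13, 10/39). The projection is proj_W(v) = U c.
Check: (v - proj_W(v)) · u_1 = 0  (should be 0).
Check: (v - proj_W(v)) · u_2 = 0  (should be 0).
Result: proj_W(v) = (-1, 9/13, -6/13).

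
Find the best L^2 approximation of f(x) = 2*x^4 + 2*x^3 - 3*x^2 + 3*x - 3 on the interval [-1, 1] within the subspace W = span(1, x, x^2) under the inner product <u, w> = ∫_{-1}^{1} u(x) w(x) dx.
g(x) = -9*x^2/7 + 21*x/5 - 111/35

The best approximation g ∈ W is the orthogonal projection of f onto W. Writing g = a_0 + a_1 x + a_2 x^2, the coefficients solve the normal equations G · a = b where
  G_{ij} = <φ_i, φ_j> and b_i = <f, φ_i>, with φ_0 = 1, φ_1 = x, φ_2 = x^2.
G =
  [2, 0, 2/3]
  [0, 2/3, 0]
  [2/3, 0, 2/5],
b = (-36/5, 14/5, -92/35).
Solving gives a_0 = -111/35, a_1 = 21/5, a_2 = -9/7, so
  g(x) = -9*x^2/7 + 21*x/5 - 111/35.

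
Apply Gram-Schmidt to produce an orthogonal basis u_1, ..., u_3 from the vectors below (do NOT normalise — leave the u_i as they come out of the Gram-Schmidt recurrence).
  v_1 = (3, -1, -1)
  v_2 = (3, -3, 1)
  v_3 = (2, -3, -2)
Orthogonal basis:
  u_1 = (3, -1, -1)
  u_2 = (0, -2, 2)
  u_3 = (-1, -3/2, -3/2)

Apply the Gram-Schmidt recurrence
  u_1 = v_1
  u_i = v_i − Σ_{j<i} ((v_i · u_j) / (u_j · u_j)) · u_j.

Step by step this gives:
  u_1 = (3, -1, -1)
  u_2 = (0, -2, 2)
  u_3 = (-1, -3/2, -3/2)

Orthogonality check:
  u_2 · u_1 = 0 (should be 0)
  u_3 · u_1 = 0 (should be 0)
  u_3 · u_2 = 0 (should be 0)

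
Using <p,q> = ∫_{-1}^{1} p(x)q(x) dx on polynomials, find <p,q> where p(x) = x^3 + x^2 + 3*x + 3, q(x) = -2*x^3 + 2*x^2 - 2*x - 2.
<p,q> = -1712/105

Expand the product: p(x)·q(x) = -2*x^6 - 6*x^4 - 4*x^3 - 2*x^2 - 12*x - 6.
∫_{-1}^{1} of each monomial x^k gives [2/(k+1) if k even, 0 if k odd]. Integrating term-by-term (or equivalently evaluating the antiderivative F(x) = -2*x^7/7 - 6*x^5/5 - x^4 - 2*x^3/3 - 6*x^2 - 6*x at the endpoints):
  F(1) − F(−1) = -1591/105 − (121/105) = -1712/105.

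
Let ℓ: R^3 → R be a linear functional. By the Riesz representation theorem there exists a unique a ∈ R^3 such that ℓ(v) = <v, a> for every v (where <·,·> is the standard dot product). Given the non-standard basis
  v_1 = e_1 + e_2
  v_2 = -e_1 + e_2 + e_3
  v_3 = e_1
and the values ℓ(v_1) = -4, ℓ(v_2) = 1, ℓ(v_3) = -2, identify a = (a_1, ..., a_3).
a = (-2, -2, 1)

Write a = (a_1, ..., a_3) in the standard basis. For each basis vector v_i, ℓ(v_i) = <v_i, a> is a linear equation in the a_j's. Collect the n equations into a matrix system V a = ℓ, where row i of V is v_i (expressed in the standard basis). Since V is invertible (lower-triangular with 1s on the diagonal, up to permutation), solve by back-substitution:
  V =
[[1, 1, 0],
 [-1, 1, 1],
 [1, 0, 0]]
  V a = (-4, 1, -2)
Solving gives a = (-2, -2, 1).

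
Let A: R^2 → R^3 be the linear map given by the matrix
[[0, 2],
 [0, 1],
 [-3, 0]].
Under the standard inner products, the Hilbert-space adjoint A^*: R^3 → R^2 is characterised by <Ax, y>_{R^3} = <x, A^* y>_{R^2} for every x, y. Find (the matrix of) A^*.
A^* = A^T =
[[0, 0, -3],
 [2, 1, 0]]

For real matrices with standard dot products, the defining identity <Ax, y> = <x, A^* y> gives (Ax)^T y = x^T (A^*) y, i.e. x^T A^T y = x^T (A^*) y. Since this holds for all x, y, we must have A^* = A^T. Therefore
A^* =
[[0, 0, -3],
 [2, 1, 0]].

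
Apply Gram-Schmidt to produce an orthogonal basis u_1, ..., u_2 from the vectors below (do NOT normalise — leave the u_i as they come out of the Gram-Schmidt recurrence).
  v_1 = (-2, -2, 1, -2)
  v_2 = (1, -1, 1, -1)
Orthogonal basis:
  u_1 = (-2, -2, 1, -2)
  u_2 = (19/13, -7/13, 10/13, -7/13)

Apply the Gram-Schmidt recurrence
  u_1 = v_1
  u_i = v_i − Σ_{j<i} ((v_i · u_j) / (u_j · u_j)) · u_j.

Step by step this gives:
  u_1 = (-2, -2, 1, -2)
  u_2 = (19/13, -7/13, 10/13, -7/13)

Orthogonality check:
  u_2 · u_1 = 0 (should be 0)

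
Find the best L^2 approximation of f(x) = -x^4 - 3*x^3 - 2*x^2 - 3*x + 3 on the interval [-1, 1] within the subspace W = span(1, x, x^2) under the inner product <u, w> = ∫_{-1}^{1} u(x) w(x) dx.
g(x) = -20*x^2/7 - 24*x/5 + 108/35

The best approximation g ∈ W is the orthogonal projection of f onto W. Writing g = a_0 + a_1 x + a_2 x^2, the coefficients solve the normal equations G · a = b where
  G_{ij} = <φ_i, φ_j> and b_i = <f, φ_i>, with φ_0 = 1, φ_1 = x, φ_2 = x^2.
G =
  [2, 0, 2/3]
  [0, 2/3, 0]
  [2/3, 0, 2/5],
b = (64/15, -16/5, 32/35).
Solving gives a_0 = 108/35, a_1 = -24/5, a_2 = -20/7, so
  g(x) = -20*x^2/7 - 24*x/5 + 108/35.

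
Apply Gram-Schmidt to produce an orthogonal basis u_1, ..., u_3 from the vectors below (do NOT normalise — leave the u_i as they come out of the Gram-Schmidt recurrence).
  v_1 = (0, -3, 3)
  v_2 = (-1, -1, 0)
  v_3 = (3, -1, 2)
Orthogonal basis:
  u_1 = (0, -3, 3)
  u_2 = (-1, -1/2, -1/2)
  u_3 = (2/3, -2/3, -2/3)

Apply the Gram-Schmidt recurrence
  u_1 = v_1
  u_i = v_i − Σ_{j<i} ((v_i · u_j) / (u_j · u_j)) · u_j.

Step by step this gives:
  u_1 = (0, -3, 3)
  u_2 = (-1, -1/2, -1/2)
  u_3 = (2/3, -2/3, -2/3)

Orthogonality check:
  u_2 · u_1 = 0 (should be 0)
  u_3 · u_1 = 0 (should be 0)
  u_3 · u_2 = 0 (should be 0)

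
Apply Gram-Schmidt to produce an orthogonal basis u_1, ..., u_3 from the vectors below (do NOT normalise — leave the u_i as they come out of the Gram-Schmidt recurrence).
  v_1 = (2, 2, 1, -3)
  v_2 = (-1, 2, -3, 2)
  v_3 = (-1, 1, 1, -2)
Orthogonal basis:
  u_1 = (2, 2, 1, -3)
  u_2 = (-2/9, 25/9, -47/18, 5/6)
  u_3 = (-494/275, 5/11, 108/275, -42/55)

Apply the Gram-Schmidt recurrence
  u_1 = v_1
  u_i = v_i − Σ_{j<i} ((v_i · u_j) / (u_j · u_j)) · u_j.

Step by step this gives:
  u_1 = (2, 2, 1, -3)
  u_2 = (-2/9, 25/9, -47/18, 5/6)
  u_3 = (-494/275, 5/11, 108/275, -42/55)

Orthogonality check:
  u_2 · u_1 = 0 (should be 0)
  u_3 · u_1 = 0 (should be 0)
  u_3 · u_2 = 0 (should be 0)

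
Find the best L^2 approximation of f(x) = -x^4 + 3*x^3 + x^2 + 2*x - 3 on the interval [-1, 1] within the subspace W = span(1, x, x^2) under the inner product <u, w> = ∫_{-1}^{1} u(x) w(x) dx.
g(x) = x^2/7 + 19*x/5 - 102/35

The best approximation g ∈ W is the orthogonal projection of f onto W. Writing g = a_0 + a_1 x + a_2 x^2, the coefficients solve the normal equations G · a = b where
  G_{ij} = <φ_i, φ_j> and b_i = <f, φ_i>, with φ_0 = 1, φ_1 = x, φ_2 = x^2.
G =
  [2, 0, 2/3]
  [0, 2/3, 0]
  [2/3, 0, 2/5],
b = (-86/15, 38/15, -66/35).
Solving gives a_0 = -102/35, a_1 = 19/5, a_2 = 1/7, so
  g(x) = x^2/7 + 19*x/5 - 102/35.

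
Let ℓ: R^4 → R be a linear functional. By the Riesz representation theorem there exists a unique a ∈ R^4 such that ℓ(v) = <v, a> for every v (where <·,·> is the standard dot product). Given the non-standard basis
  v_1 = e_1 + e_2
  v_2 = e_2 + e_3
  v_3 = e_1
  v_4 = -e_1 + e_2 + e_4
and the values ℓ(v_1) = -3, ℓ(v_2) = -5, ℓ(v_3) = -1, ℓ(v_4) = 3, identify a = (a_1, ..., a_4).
a = (-1, -2, -3, 4)

Write a = (a_1, ..., a_4) in the standard basis. For each basis vector v_i, ℓ(v_i) = <v_i, a> is a linear equation in the a_j's. Collect the n equations into a matrix system V a = ℓ, where row i of V is v_i (expressed in the standard basis). Since V is invertible (lower-triangular with 1s on the diagonal, up to permutation), solve by back-substitution:
  V =
[[1, 1, 0, 0],
 [0, 1, 1, 0],
 [1, 0, 0, 0],
 [-1, 1, 0, 1]]
  V a = (-3, -5, -1, 3)
Solving gives a = (-1, -2, -3, 4).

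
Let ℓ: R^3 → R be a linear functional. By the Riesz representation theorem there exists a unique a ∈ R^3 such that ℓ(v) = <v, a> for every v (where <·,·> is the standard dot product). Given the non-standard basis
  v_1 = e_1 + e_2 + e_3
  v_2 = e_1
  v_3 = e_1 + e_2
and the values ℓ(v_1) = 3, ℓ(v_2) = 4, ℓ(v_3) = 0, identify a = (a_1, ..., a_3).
a = (4, -4, 3)

Write a = (a_1, ..., a_3) in the standard basis. For each basis vector v_i, ℓ(v_i) = <v_i, a> is a linear equation in the a_j's. Collect the n equations into a matrix system V a = ℓ, where row i of V is v_i (expressed in the standard basis). Since V is invertible (lower-triangular with 1s on the diagonal, up to permutation), solve by back-substitution:
  V =
[[1, 1, 1],
 [1, 0, 0],
 [1, 1, 0]]
  V a = (3, 4, 0)
Solving gives a = (4, -4, 3).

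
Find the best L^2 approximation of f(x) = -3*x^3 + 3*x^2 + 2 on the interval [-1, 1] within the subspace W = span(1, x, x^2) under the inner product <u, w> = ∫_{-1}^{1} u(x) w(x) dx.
g(x) = 3*x^2 - 9*x/5 + 2

The best approximation g ∈ W is the orthogonal projection of f onto W. Writing g = a_0 + a_1 x + a_2 x^2, the coefficients solve the normal equations G · a = b where
  G_{ij} = <φ_i, φ_j> and b_i = <f, φ_i>, with φ_0 = 1, φ_1 = x, φ_2 = x^2.
G =
  [2, 0, 2/3]
  [0, 2/3, 0]
  [2/3, 0, 2/5],
b = (6, -6/5, 38/15).
Solving gives a_0 = 2, a_1 = -9/5, a_2 = 3, so
  g(x) = 3*x^2 - 9*x/5 + 2.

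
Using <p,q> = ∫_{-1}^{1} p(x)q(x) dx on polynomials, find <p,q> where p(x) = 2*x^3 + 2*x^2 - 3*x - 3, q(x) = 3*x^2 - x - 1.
<p,q> = 34/15

Expand the product: p(x)·q(x) = 6*x^5 + 4*x^4 - 13*x^3 - 8*x^2 + 6*x + 3.
∫_{-1}^{1} of each monomial x^k gives [2/(k+1) if k even, 0 if k odd]. Integrating term-by-term (or equivalently evaluating the antiderivative F(x) = x^6 + 4*x^5/5 - 13*x^4/4 - 8*x^3/3 + 3*x^2 + 3*x at the endpoints):
  F(1) − F(−1) = 113/60 − (-23/60) = 34/15.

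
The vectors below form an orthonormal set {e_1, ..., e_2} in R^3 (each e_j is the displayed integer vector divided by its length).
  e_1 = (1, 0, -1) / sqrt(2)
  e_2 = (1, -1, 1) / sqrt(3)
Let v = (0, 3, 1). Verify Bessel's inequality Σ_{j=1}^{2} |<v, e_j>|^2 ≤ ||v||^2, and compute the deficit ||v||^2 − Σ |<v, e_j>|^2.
Σ |<v, e_j>|^2 = 11/6; ||v||^2 = 10; deficit = 49/6

Write each e_j = u_j / sqrt(<u_j, u_j>) where u_j is the displayed integer vector. Then <v, e_j> = <v, u_j> / sqrt(<u_j, u_j>), so |<v, e_j>|^2 = <v, u_j>^2 / <u_j, u_j>.
Coefficients: <v, e_1> = -1/sqrt(2), <v, e_2> = -2/sqrt(3).
Square and sum: Σ |<v, e_j>|^2 = 11/6.
Compute ||v||^2 = v·v = 10.
Deficit = 10 − 11/6 = 49/6 ≥ 0, confirming Bessel's inequality. (The deficit equals ||v − Σ <v,e_j> e_j||^2, the squared distance from v to span{e_j}.)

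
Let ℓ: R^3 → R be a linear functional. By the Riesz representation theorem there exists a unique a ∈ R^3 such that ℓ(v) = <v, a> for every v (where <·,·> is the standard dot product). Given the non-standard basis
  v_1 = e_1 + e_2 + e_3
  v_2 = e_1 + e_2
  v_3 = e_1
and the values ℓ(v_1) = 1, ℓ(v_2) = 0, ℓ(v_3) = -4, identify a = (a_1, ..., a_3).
a = (-4, 4, 1)

Write a = (a_1, ..., a_3) in the standard basis. For each basis vector v_i, ℓ(v_i) = <v_i, a> is a linear equation in the a_j's. Collect the n equations into a matrix system V a = ℓ, where row i of V is v_i (expressed in the standard basis). Since V is invertible (lower-triangular with 1s on the diagonal, up to permutation), solve by back-substitution:
  V =
[[1, 1, 1],
 [1, 1, 0],
 [1, 0, 0]]
  V a = (1, 0, -4)
Solving gives a = (-4, 4, 1).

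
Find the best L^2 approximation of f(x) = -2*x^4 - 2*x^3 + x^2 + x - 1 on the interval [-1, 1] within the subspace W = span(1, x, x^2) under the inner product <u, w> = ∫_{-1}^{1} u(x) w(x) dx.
g(x) = -5*x^2/7 - x/5 - 29/35

The best approximation g ∈ W is the orthogonal projection of f onto W. Writing g = a_0 + a_1 x + a_2 x^2, the coefficients solve the normal equations G · a = b where
  G_{ij} = <φ_i, φ_j> and b_i = <f, φ_i>, with φ_0 = 1, φ_1 = x, φ_2 = x^2.
G =
  [2, 0, 2/3]
  [0, 2/3, 0]
  [2/3, 0, 2/5],
b = (-32/15, -2/15, -88/105).
Solving gives a_0 = -29/35, a_1 = -1/5, a_2 = -5/7, so
  g(x) = -5*x^2/7 - x/5 - 29/35.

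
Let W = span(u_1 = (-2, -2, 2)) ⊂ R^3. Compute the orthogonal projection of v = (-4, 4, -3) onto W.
proj_W(v) = (1, 1, -1)

Set up U = [u_1 | ... | u_1] ∈ R^(3×1). The projector onto W = col(U) is P = U (U^T U)^(-1) U^T.
Compute U^T U =
  [12],
and U^T v = (-6).
Solve U^T U · c = U^T v for the coefficients: c = (-1/2). The projection is proj_W(v) = U c.
Check: (v - proj_W(v)) · u_1 = 0  (should be 0).
Result: proj_W(v) = (1, 1, -1).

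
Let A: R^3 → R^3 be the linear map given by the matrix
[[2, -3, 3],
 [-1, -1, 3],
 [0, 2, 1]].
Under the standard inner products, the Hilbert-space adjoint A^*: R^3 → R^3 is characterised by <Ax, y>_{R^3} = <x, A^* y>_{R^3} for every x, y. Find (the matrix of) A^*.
A^* = A^T =
[[2, -1, 0],
 [-3, -1, 2],
 [3, 3, 1]]

For real matrices with standard dot products, the defining identity <Ax, y> = <x, A^* y> gives (Ax)^T y = x^T (A^*) y, i.e. x^T A^T y = x^T (A^*) y. Since this holds for all x, y, we must have A^* = A^T. Therefore
A^* =
[[2, -1, 0],
 [-3, -1, 2],
 [3, 3, 1]].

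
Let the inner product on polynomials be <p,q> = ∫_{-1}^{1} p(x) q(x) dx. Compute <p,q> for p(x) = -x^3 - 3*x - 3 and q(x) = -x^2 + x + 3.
<p,q> = -92/5

Expand the product: p(x)·q(x) = x^5 - x^4 - 12*x - 9.
∫_{-1}^{1} of each monomial x^k gives [2/(k+1) if k even, 0 if k odd]. Integrating term-by-term (or equivalently evaluating the antiderivative F(x) = x^6/6 - x^5/5 - 6*x^2 - 9*x at the endpoints):
  F(1) − F(−1) = -451/30 − (101/30) = -92/5.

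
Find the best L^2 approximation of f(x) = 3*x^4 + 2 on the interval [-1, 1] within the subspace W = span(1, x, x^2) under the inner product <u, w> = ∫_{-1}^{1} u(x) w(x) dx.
g(x) = 18*x^2/7 + 61/35

The best approximation g ∈ W is the orthogonal projection of f onto W. Writing g = a_0 + a_1 x + a_2 x^2, the coefficients solve the normal equations G · a = b where
  G_{ij} = <φ_i, φ_j> and b_i = <f, φ_i>, with φ_0 = 1, φ_1 = x, φ_2 = x^2.
G =
  [2, 0, 2/3]
  [0, 2/3, 0]
  [2/3, 0, 2/5],
b = (26/5, 0, 46/21).
Solving gives a_0 = 61/35, a_1 = 0, a_2 = 18/7, so
  g(x) = 18*x^2/7 + 61/35.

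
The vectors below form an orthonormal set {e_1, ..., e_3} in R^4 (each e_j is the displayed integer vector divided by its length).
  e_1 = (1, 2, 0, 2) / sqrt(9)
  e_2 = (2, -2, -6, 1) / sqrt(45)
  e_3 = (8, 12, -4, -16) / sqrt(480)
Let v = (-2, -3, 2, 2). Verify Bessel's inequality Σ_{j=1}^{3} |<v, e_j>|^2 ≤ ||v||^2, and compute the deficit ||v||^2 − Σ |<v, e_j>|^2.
Σ |<v, e_j>|^2 = 125/6; ||v||^2 = 21; deficit = 1/6

Write each e_j = u_j / sqrt(<u_j, u_j>) where u_j is the displayed integer vector. Then <v, e_j> = <v, u_j> / sqrt(<u_j, u_j>), so |<v, e_j>|^2 = <v, u_j>^2 / <u_j, u_j>.
Coefficients: <v, e_1> = -4/sqrt(9), <v, e_2> = -8/sqrt(45), <v, e_3> = -92/sqrt(480).
Square and sum: Σ |<v, e_j>|^2 = 125/6.
Compute ||v||^2 = v·v = 21.
Deficit = 21 − 125/6 = 1/6 ≥ 0, confirming Bessel's inequality. (The deficit equals ||v − Σ <v,e_j> e_j||^2, the squared distance from v to span{e_j}.)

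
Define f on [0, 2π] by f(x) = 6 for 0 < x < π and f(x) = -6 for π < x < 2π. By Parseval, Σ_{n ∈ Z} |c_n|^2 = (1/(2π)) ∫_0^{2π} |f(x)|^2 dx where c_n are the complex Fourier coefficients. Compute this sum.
Σ |c_n|^2 = 36

Parseval equates the L^2 energy of f (normalised by 1/(2π)) with the ℓ^2 sum of its Fourier coefficients: (1/(2π)) ∫_0^{2π} |f|^2 = Σ |c_n|^2.
Compute the left side: (1/(2π)) [∫_0^π 6^2 dx + ∫_π^{2π} (-6)^2 dx] = (1/(2π)) · (36π + 36π) = (36 + 36)/2 = 36.
So Σ_{n ∈ Z} |c_n|^2 = 36.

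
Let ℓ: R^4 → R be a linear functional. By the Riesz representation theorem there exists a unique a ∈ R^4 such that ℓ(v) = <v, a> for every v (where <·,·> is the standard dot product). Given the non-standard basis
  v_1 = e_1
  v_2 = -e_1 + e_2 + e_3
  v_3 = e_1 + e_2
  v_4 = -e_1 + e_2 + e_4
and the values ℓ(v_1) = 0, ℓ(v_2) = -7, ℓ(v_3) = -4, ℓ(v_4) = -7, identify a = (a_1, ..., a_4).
a = (0, -4, -3, -3)

Write a = (a_1, ..., a_4) in the standard basis. For each basis vector v_i, ℓ(v_i) = <v_i, a> is a linear equation in the a_j's. Collect the n equations into a matrix system V a = ℓ, where row i of V is v_i (expressed in the standard basis). Since V is invertible (lower-triangular with 1s on the diagonal, up to permutation), solve by back-substitution:
  V =
[[1, 0, 0, 0],
 [-1, 1, 1, 0],
 [1, 1, 0, 0],
 [-1, 1, 0, 1]]
  V a = (0, -7, -4, -7)
Solving gives a = (0, -4, -3, -3).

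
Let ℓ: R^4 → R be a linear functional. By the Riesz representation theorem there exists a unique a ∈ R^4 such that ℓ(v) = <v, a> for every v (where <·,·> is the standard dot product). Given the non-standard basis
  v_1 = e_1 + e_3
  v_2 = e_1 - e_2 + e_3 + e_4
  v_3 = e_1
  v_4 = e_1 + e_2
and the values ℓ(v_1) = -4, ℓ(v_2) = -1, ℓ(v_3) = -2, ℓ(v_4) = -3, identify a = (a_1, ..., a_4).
a = (-2, -1, -2, 2)

Write a = (a_1, ..., a_4) in the standard basis. For each basis vector v_i, ℓ(v_i) = <v_i, a> is a linear equation in the a_j's. Collect the n equations into a matrix system V a = ℓ, where row i of V is v_i (expressed in the standard basis). Since V is invertible (lower-triangular with 1s on the diagonal, up to permutation), solve by back-substitution:
  V =
[[1, 0, 1, 0],
 [1, -1, 1, 1],
 [1, 0, 0, 0],
 [1, 1, 0, 0]]
  V a = (-4, -1, -2, -3)
Solving gives a = (-2, -1, -2, 2).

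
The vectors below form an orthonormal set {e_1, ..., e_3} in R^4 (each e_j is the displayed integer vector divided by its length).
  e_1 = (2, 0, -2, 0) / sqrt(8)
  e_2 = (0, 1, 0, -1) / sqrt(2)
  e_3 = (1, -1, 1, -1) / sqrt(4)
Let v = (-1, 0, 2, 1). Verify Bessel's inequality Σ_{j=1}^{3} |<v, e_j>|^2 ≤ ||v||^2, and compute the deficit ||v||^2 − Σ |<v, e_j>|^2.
Σ |<v, e_j>|^2 = 5; ||v||^2 = 6; deficit = 1

Write each e_j = u_j / sqrt(<u_j, u_j>) where u_j is the displayed integer vector. Then <v, e_j> = <v, u_j> / sqrt(<u_j, u_j>), so |<v, e_j>|^2 = <v, u_j>^2 / <u_j, u_j>.
Coefficients: <v, e_1> = -6/sqrt(8), <v, e_2> = -1/sqrt(2), <v, e_3> = 0/sqrt(4).
Square and sum: Σ |<v, e_j>|^2 = 5.
Compute ||v||^2 = v·v = 6.
Deficit = 6 − 5 = 1 ≥ 0, confirming Bessel's inequality. (The deficit equals ||v − Σ <v,e_j> e_j||^2, the squared distance from v to span{e_j}.)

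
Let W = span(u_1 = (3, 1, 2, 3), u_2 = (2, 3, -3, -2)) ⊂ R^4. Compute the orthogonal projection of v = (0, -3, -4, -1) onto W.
proj_W(v) = (-901/589, -130/589, -917/589, -1193/589)

Set up U = [u_1 | ... | u_2] ∈ R^(4×2). The projector onto W = col(U) is P = U (U^T U)^(-1) U^T.
Compute U^T U =
  [23, -3]
  [-3, 26],
and U^T v = (-14, 5).
Solve U^T U · c = U^T v for the coefficients: c = (-349/589, 73/589). The projection is proj_W(v) = U c.
Check: (v - proj_W(v)) · u_1 = 0  (should be 0).
Check: (v - proj_W(v)) · u_2 = 0  (should be 0).
Result: proj_W(v) = (-901/589, -130/589, -917/589, -1193/589).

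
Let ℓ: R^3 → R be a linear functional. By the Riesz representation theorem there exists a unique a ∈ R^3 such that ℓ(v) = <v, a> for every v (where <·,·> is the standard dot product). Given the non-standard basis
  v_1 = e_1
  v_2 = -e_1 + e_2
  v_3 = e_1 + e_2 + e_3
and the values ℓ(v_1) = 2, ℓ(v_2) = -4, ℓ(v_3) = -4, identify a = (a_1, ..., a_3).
a = (2, -2, -4)

Write a = (a_1, ..., a_3) in the standard basis. For each basis vector v_i, ℓ(v_i) = <v_i, a> is a linear equation in the a_j's. Collect the n equations into a matrix system V a = ℓ, where row i of V is v_i (expressed in the standard basis). Since V is invertible (lower-triangular with 1s on the diagonal, up to permutation), solve by back-substitution:
  V =
[[1, 0, 0],
 [-1, 1, 0],
 [1, 1, 1]]
  V a = (2, -4, -4)
Solving gives a = (2, -2, -4).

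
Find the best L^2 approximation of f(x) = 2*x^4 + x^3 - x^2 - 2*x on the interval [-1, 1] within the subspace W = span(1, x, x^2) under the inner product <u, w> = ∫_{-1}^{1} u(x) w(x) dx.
g(x) = 5*x^2/7 - 7*x/5 - 6/35

The best approximation g ∈ W is the orthogonal projection of f onto W. Writing g = a_0 + a_1 x + a_2 x^2, the coefficients solve the normal equations G · a = b where
  G_{ij} = <φ_i, φ_j> and b_i = <f, φ_i>, with φ_0 = 1, φ_1 = x, φ_2 = x^2.
G =
  [2, 0, 2/3]
  [0, 2/3, 0]
  [2/3, 0, 2/5],
b = (2/15, -14/15, 6/35).
Solving gives a_0 = -6/35, a_1 = -7/5, a_2 = 5/7, so
  g(x) = 5*x^2/7 - 7*x/5 - 6/35.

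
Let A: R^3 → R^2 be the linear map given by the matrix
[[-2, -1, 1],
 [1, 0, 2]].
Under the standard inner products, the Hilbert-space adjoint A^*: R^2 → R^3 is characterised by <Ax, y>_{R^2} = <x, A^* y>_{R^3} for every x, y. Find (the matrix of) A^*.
A^* = A^T =
[[-2, 1],
 [-1, 0],
 [1, 2]]

For real matrices with standard dot products, the defining identity <Ax, y> = <x, A^* y> gives (Ax)^T y = x^T (A^*) y, i.e. x^T A^T y = x^T (A^*) y. Since this holds for all x, y, we must have A^* = A^T. Therefore
A^* =
[[-2, 1],
 [-1, 0],
 [1, 2]].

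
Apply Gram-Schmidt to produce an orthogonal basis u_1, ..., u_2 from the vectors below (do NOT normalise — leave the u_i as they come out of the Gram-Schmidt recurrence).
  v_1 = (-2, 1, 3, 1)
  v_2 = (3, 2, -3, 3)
Orthogonal basis:
  u_1 = (-2, 1, 3, 1)
  u_2 = (5/3, 8/3, -1, 11/3)

Apply the Gram-Schmidt recurrence
  u_1 = v_1
  u_i = v_i − Σ_{j<i} ((v_i · u_j) / (u_j · u_j)) · u_j.

Step by step this gives:
  u_1 = (-2, 1, 3, 1)
  u_2 = (5/3, 8/3, -1, 11/3)

Orthogonality check:
  u_2 · u_1 = 0 (should be 0)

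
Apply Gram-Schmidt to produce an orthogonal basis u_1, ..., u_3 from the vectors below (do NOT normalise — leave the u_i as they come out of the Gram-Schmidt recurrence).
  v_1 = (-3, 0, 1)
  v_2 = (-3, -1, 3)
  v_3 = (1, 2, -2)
Orthogonal basis:
  u_1 = (-3, 0, 1)
  u_2 = (3/5, -1, 9/5)
  u_3 = (7/46, 21/23, 21/46)

Apply the Gram-Schmidt recurrence
  u_1 = v_1
  u_i = v_i − Σ_{j<i} ((v_i · u_j) / (u_j · u_j)) · u_j.

Step by step this gives:
  u_1 = (-3, 0, 1)
  u_2 = (3/5, -1, 9/5)
  u_3 = (7/46, 21/23, 21/46)

Orthogonality check:
  u_2 · u_1 = 0 (should be 0)
  u_3 · u_1 = 0 (should be 0)
  u_3 · u_2 = 0 (should be 0)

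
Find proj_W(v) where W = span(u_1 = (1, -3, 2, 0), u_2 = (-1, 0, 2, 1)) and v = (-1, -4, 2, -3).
proj_W(v) = (101/75, -84/25, 134/75, -17/75)

Set up U = [u_1 | ... | u_2] ∈ R^(4×2). The projector onto W = col(U) is P = U (U^T U)^(-1) U^T.
Compute U^T U =
  [14, 3]
  [3, 6],
and U^T v = (15, 2).
Solve U^T U · c = U^T v for the coefficients: c = (28/25, -17/75). The projection is proj_W(v) = U c.
Check: (v - proj_W(v)) · u_1 = 0  (should be 0).
Check: (v - proj_W(v)) · u_2 = 0  (should be 0).
Result: proj_W(v) = (101/75, -84/25, 134/75, -17/75).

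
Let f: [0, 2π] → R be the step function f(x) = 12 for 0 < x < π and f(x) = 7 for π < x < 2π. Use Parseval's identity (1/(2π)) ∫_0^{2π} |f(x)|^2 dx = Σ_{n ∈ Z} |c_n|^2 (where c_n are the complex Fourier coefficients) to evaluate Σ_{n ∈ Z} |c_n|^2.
Σ |c_n|^2 = 193/2

Parseval equates the L^2 energy of f (normalised by 1/(2π)) with the ℓ^2 sum of its Fourier coefficients: (1/(2π)) ∫_0^{2π} |f|^2 = Σ |c_n|^2.
Compute the left side: (1/(2π)) [∫_0^π 12^2 dx + ∫_π^{2π} 7^2 dx] = (1/(2π)) · (144π + 49π) = (144 + 49)/2 = 193/2.
So Σ_{n ∈ Z} |c_n|^2 = 193/2.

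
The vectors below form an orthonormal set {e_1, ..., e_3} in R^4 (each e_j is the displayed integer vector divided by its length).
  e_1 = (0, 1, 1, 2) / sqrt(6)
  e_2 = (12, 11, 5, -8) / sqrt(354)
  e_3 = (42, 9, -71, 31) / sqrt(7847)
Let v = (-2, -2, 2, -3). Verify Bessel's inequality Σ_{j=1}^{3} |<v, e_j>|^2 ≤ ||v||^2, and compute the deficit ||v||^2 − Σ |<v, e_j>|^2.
Σ |<v, e_j>|^2 = 2777/133; ||v||^2 = 21; deficit = 16/133

Write each e_j = u_j / sqrt(<u_j, u_j>) where u_j is the displayed integer vector. Then <v, e_j> = <v, u_j> / sqrt(<u_j, u_j>), so |<v, e_j>|^2 = <v, u_j>^2 / <u_j, u_j>.
Coefficients: <v, e_1> = -6/sqrt(6), <v, e_2> = -12/sqrt(354), <v, e_3> = -337/sqrt(7847).
Square and sum: Σ |<v, e_j>|^2 = 2777/133.
Compute ||v||^2 = v·v = 21.
Deficit = 21 − 2777/133 = 16/133 ≥ 0, confirming Bessel's inequality. (The deficit equals ||v − Σ <v,e_j> e_j||^2, the squared distance from v to span{e_j}.)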